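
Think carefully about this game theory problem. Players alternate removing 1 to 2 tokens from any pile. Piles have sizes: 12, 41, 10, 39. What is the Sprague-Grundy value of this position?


Subtraction set: {1, 2}
For this subtraction set, G(n) = n mod 3 (period = max + 1 = 3).
Pile 1 (size 12): G(12) = 12 mod 3 = 0
Pile 2 (size 41): G(41) = 41 mod 3 = 2
Pile 3 (size 10): G(10) = 10 mod 3 = 1
Pile 4 (size 39): G(39) = 39 mod 3 = 0
Total Grundy value = XOR of all: 0 XOR 2 XOR 1 XOR 0 = 3

3


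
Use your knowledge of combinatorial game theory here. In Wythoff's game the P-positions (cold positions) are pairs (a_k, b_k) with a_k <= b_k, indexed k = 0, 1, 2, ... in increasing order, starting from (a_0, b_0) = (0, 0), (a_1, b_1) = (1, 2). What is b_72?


By Wythoff's theorem, a_k = floor(k * phi) and b_k = floor(k * phi^2) = a_k + k, where phi = (1 + sqrt(5))/2 is the golden ratio.
phi = (1 + sqrt(5))/2 = 1.618034
phi^2 = phi + 1 = 2.618034
k = 72
k * phi^2 = 72 * 2.618034 = 188.498447
b_72 = floor(k * phi^2) = 188 (check: a_72 + k = 116 + 72 = 188)

188


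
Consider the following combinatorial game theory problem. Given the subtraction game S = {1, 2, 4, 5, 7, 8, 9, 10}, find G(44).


The subtraction set is S = {1, 2, 4, 5, 7, 8, 9, 10}.
G(k) = mex{ G(k - s) : s in S, s <= k }. We compute iteratively: G(0) = 0.
G(1) = mex({0}) = 1
G(2) = mex({0, 1}) = 2
G(3) = mex({1, 2}) = 0
G(4) = mex({0, 2}) = 1
G(5) = mex({0, 1}) = 2
G(6) = mex({1, 2}) = 0
G(7) = mex({0, 2}) = 1
G(8) = mex({0, 1}) = 2
G(9) = mex({0, 1, 2}) = 3
G(10) = mex({0, 1, 2, 3}) = 4
G(11) = mex({0, 1, 2, 3, 4}) = 5
G(12) = mex({0, 1, 2, 4, 5}) = 3
G(13) = mex({0, 1, 2, 3, 5}) = 4
G(14) = mex({0, 1, 2, 3, 4}) = 5
G(15) = mex({0, 1, 2, 4, 5}) = 3
G(16) = mex({0, 1, 2, 3, 5}) = 4
G(17) = mex({1, 2, 3, 4}) = 0
G(18) = mex({0, 2, 3, 4, 5}) = 1
G(19) = mex({0, 1, 3, 4, 5}) = 2
G(20) = mex({1, 2, 3, 4, 5}) = 0
G(21) = mex({0, 2, 3, 4, 5}) = 1
G(22) = mex({0, 1, 3, 4, 5}) = 2
G(23) = mex({1, 2, 3, 4, 5}) = 0
G(24) = mex({0, 2, 3, 4, 5}) = 1
G(25) = mex({0, 1, 3, 4}) = 2
G(26) = mex({0, 1, 2, 4}) = 3
Observe that G(17)..G(26) = 0, 1, 2, 0, 1, 2, 0, 1, 2, 3 repeats G(0)..G(9) = 0, 1, 2, 0, 1, 2, 0, 1, 2, 3.
For k >= max(S) = 10, G(k) is determined by the previous 10 values G(k-10)..G(k-1); a window of 10 consecutive values has recurred shifted by 17, so by induction G(k + 17) = G(k) for all k >= 0: the sequence is periodic from the start with period 17.
One period: G(0..16) = 0, 1, 2, 0, 1, 2, 0, 1, 2, 3, 4, 5, 3, 4, 5, 3, 4.
44 mod 17 = 10, so G(44) = G(10) = 4.

4


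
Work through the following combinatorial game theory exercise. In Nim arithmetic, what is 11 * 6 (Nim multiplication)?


Nim multiplication is bilinear over XOR: (u XOR v) * w = (u*w) XOR (v*w).
So we split each operand into its bit components and XOR the pairwise Nim products.
11 = 1 + 2 + 8 (as XOR of powers of 2).
6 = 2 + 4 (as XOR of powers of 2).
Using the standard Nim-product table on single bits:
  2*2 = 3,   2*4 = 8,   2*8 = 12,
  4*4 = 6,   4*8 = 11,  8*8 = 13,
and  1*x = x (identity), k*l = l*k (commutative).
Pairwise Nim products:
  1 * 2 = 2
  1 * 4 = 4
  2 * 2 = 3
  2 * 4 = 8
  8 * 2 = 12
  8 * 4 = 11
XOR them: 2 XOR 4 XOR 3 XOR 8 XOR 12 XOR 11 = 10.
Result: 11 * 6 = 10 (in Nim).

10


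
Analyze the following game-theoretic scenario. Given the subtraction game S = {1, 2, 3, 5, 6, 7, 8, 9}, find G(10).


The subtraction set is S = {1, 2, 3, 5, 6, 7, 8, 9}.
G(k) = mex{ G(k - s) : s in S, s <= k }. We compute iteratively: G(0) = 0.
G(1) = mex({0}) = 1
G(2) = mex({0, 1}) = 2
G(3) = mex({0, 1, 2}) = 3
G(4) = mex({1, 2, 3}) = 0
G(5) = mex({0, 2, 3}) = 1
G(6) = mex({0, 1, 3}) = 2
G(7) = mex({0, 1, 2}) = 3
G(8) = mex({0, 1, 2, 3}) = 4
G(9) = mex({0, 1, 2, 3, 4}) = 5
G(10) = mex({0, 1, 2, 3, 4, 5}) = 6
Therefore G(10) = 6.

6


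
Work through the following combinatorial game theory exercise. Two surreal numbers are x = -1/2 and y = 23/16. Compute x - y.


x = -1/2, y = 23/16
Converting to common denominator: 16
x = -8/16, y = 23/16
x - y = -1/2 - 23/16 = -31/16

-31/16


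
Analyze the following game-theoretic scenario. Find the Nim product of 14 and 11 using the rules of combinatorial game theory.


Nim multiplication is bilinear over XOR: (u XOR v) * w = (u*w) XOR (v*w).
So we split each operand into its bit components and XOR the pairwise Nim products.
14 = 2 + 4 + 8 (as XOR of powers of 2).
11 = 1 + 2 + 8 (as XOR of powers of 2).
Using the standard Nim-product table on single bits:
  2*2 = 3,   2*4 = 8,   2*8 = 12,
  4*4 = 6,   4*8 = 11,  8*8 = 13,
and  1*x = x (identity), k*l = l*k (commutative).
Pairwise Nim products:
  2 * 1 = 2
  2 * 2 = 3
  2 * 8 = 12
  4 * 1 = 4
  4 * 2 = 8
  4 * 8 = 11
  8 * 1 = 8
  8 * 2 = 12
  8 * 8 = 13
XOR them: 2 XOR 3 XOR 12 XOR 4 XOR 8 XOR 11 XOR 8 XOR 12 XOR 13 = 3.
Result: 14 * 11 = 3 (in Nim).

3


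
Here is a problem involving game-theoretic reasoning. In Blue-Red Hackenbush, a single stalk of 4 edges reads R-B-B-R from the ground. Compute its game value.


Edges (from ground): R-B-B-R
By Berlekamp's sign-expansion rule, a Blue-Red Hackenbush stalk has the value of the surreal number whose sign sequence is the edge sequence with B -> + and R -> -.
Sign sequence: -++-
Trace the sign expansion in the surreal number tree, starting from 0:
Edge 1: R (sign -) -> bounds (-inf, 0), value = -1
Edge 2: B (sign +) -> bounds (-1, 0), value = -1/2
Edge 3: B (sign +) -> bounds (-1/2, 0), value = -1/4
Edge 4: R (sign -) -> bounds (-1/2, -1/4), value = -3/8
Game value = -3/8

-3/8


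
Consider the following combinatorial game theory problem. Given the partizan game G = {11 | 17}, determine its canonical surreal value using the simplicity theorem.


Left options: {11}, max = 11
Right options: {17}, min = 17
All options are numbers and max(Left) < min(Right), so by the simplicity theorem the value is the simplest (earliest-born) number strictly between 11 and 17.
Integers 12 through 16 all lie strictly between 11 and 17.
Among integers, the simplest (lowest birthday = smallest |n|; 0 is born on day 0, +-n on day n) is 12.
No non-integer in the interval can be simpler: if x is a non-integer in the interval, then floor(x) or ceil(x) also lies in the interval (the interval contains an integer), and both are proper prefixes of x's sign expansion, i.e. born earlier. So the game value is 12.
Game value = 12

12


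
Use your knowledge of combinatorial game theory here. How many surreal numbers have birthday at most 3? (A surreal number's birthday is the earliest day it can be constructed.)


Day 0: {|} = 0 is born. Count = 1.
Day n: the number of surreal numbers born by day n is 2^(n+1) - 1.
By day 0: 2^1 - 1 = 1
By day 1: 2^2 - 1 = 3
By day 2: 2^3 - 1 = 7
By day 3: 2^4 - 1 = 15
By day 3: 15 surreal numbers.

15


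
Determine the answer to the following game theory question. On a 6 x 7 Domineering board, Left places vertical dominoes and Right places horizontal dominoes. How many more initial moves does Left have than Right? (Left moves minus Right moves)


Board is 6 x 7 (rows x cols).
Left (vertical) placements: (rows-1) * cols = 5 * 7 = 35
Right (horizontal) placements: rows * (cols-1) = 6 * 6 = 36
Advantage = Left - Right = 35 - 36 = -1

-1


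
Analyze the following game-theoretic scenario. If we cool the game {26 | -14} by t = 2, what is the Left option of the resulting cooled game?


Original game: {26 | -14} (a switch {a | b} with a > b).
Cooling by t (for t below the temperature (a - b)/2 = 20) taxes each move by t: {a | b} cooled by t is {a - t | b + t}.
Cooling amount: t = 2
Cooled Left option: 26 - 2 = 24
Cooled Right option: -14 + 2 = -12
Cooled game: {24 | -12}
Left option = 24

24


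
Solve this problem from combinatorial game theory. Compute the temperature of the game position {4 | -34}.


The game is {4 | -34}, a switch {a | b} with numbers a > b.
Cooling {a | b} by t gives {a - t | b + t}, which stops being hot when a - t = b + t, i.e. at t = (a - b)/2. So the temperature of a switch is (a - b)/2.
Temperature = (Left option - Right option) / 2
= (4 - (-34)) / 2
= 38 / 2
= 19

19


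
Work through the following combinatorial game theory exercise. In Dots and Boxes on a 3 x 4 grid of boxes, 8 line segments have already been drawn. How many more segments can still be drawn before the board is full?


Grid: 3 x 4 boxes, i.e. 4 rows and 5 columns of dots.
Horizontal edges: (rows + 1) * cols = 4 * 4 = 16
Vertical edges: rows * (cols + 1) = 3 * 5 = 15
Total edges: 16 + 15 = 31
Edges drawn: 8
Remaining: 31 - 8 = 23

23


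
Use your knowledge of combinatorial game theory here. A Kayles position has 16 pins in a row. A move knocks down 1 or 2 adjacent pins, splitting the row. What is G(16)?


Kayles: a move removes 1 or 2 adjacent pins from a contiguous row.
Removing pins from a row of k leaves two independent rows (a, b) with a + b = k - 1 (one pin) or a + b = k - 2 (two pins); an end removal gives a = 0.
By Sprague-Grundy, G(k) = mex{ G(a) XOR G(b) } over all these splits. G(0) = 0.
G(1): splits (0,0):0^0=0 -> mex({0}) = 1
G(2): splits (0,1):0^1=1 (0,0):0^0=0 -> mex({0, 1}) = 2
G(3): splits (0,2):0^2=2 (1,1):1^1=0 (0,1):0^1=1 -> mex({0, 1, 2}) = 3
G(4): splits (0,3):0^3=3 (1,2):1^2=3 (0,2):0^2=2 (1,1):1^1=0 -> mex({0, 2, 3}) = 1
G(5): splits (0,4):0^1=1 (1,3):1^3=2 (2,2):2^2=0 (0,3):0^3=3 (1,2):1^2=3 -> mex({0, 1, 2, 3}) = 4
G(6) = mex({0, 1, 2, 4}) = 3
G(7) = mex({0, 1, 3, 4, 5}) = 2
G(8) = mex({0, 2, 3, 5, 6}) = 1
G(9) = mex({0, 1, 2, 3, 6, 7}) = 4
G(10) = mex({0, 1, 3, 4, 5, 7}) = 2
G(11) = mex({0, 1, 2, 3, 4, 5}) = 6
G(12) = mex({0, 1, 2, 3, 5, 6, 7}) = 4
G(13) = mex({0, 2, 3, 4, 6, 7}) = 1
G(14) = mex({0, 1, 4, 5, 6, 7}) = 2
G(15) = mex({0, 1, 2, 3, 4, 5, 6}) = 7
G(16) = mex({0, 2, 3, 5, 6, 7}) = 1
Therefore G(16) = 1.

1


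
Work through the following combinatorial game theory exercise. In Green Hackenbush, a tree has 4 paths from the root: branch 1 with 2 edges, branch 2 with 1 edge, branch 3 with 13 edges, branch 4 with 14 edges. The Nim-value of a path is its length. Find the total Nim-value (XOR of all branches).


The tree has 4 branches from the ground vertex.
In Green Hackenbush, the Nim-value of a simple path of length k is k.
Branch 1: length 2, Nim-value = 2
Branch 2: length 1, Nim-value = 1
Branch 3: length 13, Nim-value = 13
Branch 4: length 14, Nim-value = 14
Total Nim-value = XOR of all branch values:
0 XOR 2 = 2
2 XOR 1 = 3
3 XOR 13 = 14
14 XOR 14 = 0
Nim-value of the tree = 0

0


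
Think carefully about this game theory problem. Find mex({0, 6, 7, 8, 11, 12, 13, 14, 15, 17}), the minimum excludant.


Set = {0, 6, 7, 8, 11, 12, 13, 14, 15, 17}
0 is in the set.
1 is NOT in the set. This is the mex.
mex = 1

1


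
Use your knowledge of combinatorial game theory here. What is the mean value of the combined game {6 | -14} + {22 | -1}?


G1 = {6 | -14}, G2 = {22 | -1}
Each is a switch {a | b} with numbers a > b; its mean value is (a + b)/2, and mean value is additive over game sums: m(G1 + G2) = m(G1) + m(G2).
Mean of G1 = (6 + (-14))/2 = -8/2 = -4
Mean of G2 = (22 + (-1))/2 = 21/2 = 21/2
Mean of G1 + G2 = -4 + 21/2 = 13/2

13/2


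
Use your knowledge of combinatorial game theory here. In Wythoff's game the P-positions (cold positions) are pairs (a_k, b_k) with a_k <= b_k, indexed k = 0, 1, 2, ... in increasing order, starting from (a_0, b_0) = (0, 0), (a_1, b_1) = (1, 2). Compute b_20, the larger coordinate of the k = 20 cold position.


By Wythoff's theorem, a_k = floor(k * phi) and b_k = floor(k * phi^2) = a_k + k, where phi = (1 + sqrt(5))/2 is the golden ratio.
phi = (1 + sqrt(5))/2 = 1.618034
phi^2 = phi + 1 = 2.618034
k = 20
k * phi^2 = 20 * 2.618034 = 52.360680
b_20 = floor(k * phi^2) = 52 (check: a_20 + k = 32 + 20 = 52)

52


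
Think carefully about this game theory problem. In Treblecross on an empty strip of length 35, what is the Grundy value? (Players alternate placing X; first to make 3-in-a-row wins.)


Treblecross: place X on empty cells; 3-in-a-row wins.
Playing within two cells of an existing X lets the opponent win at once, so sensible play treats the cells i-2..i+2 around each X as dead. The player left with no safe cell loses, so this is a normal-play take-away game on strips of safe cells.
Placing X at cell i (0-indexed) of a strip of k safe cells leaves independent strips of sizes max(0, i-2) and max(0, k-i-3). Hence G(k) = mex{ G(max(0,i-2)) XOR G(max(0,k-i-3)) : 0 <= i < k }, with G(0) = 0.
G(1): splits (0,0):0^0=0 -> mex({0}) = 1
G(2): splits (0,0):0^0=0 -> mex({0}) = 1
G(3): splits (0,0):0^0=0 -> mex({0}) = 1
G(4): splits (0,1):0^1=1 (0,0):0^0=0 -> mex({0, 1}) = 2
G(5): splits (0,2):0^1=1 (0,1):0^1=1 (0,0):0^0=0 -> mex({0, 1}) = 2
G(6) = mex({1}) = 0
G(7) = mex({0, 1, 2}) = 3
G(8) = mex({0, 1, 2}) = 3
G(9) = mex({0, 2}) = 1
G(10) = mex({0, 2, 3}) = 1
G(11) = mex({0, 3}) = 1
G(12) = mex({1, 3}) = 0
G(13) = mex({0, 1, 2, 3}) = 4
G(14) = mex({0, 1, 2}) = 3
G(15) = mex({0, 1, 2}) = 3
G(16) = mex({0, 1, 2, 4}) = 3
G(17) = mex({0, 1, 3, 4}) = 2
G(18) = mex({0, 1, 3, 4}) = 2
G(19) = mex({0, 1, 3, 5}) = 2
G(20) = mex({0, 1, 2, 3, 5}) = 4
G(21) = mex({0, 1, 2, 3, 5}) = 4
G(22) = mex({1, 2, 6}) = 0
G(23) = mex({0, 1, 2, 3, 4, 6}) = 5
G(24) = mex({0, 1, 2, 3, 4}) = 5
G(25) = mex({0, 1, 3, 4, 7}) = 2
G(26) = mex({0, 1, 3, 4, 5, 7}) = 2
G(27) = mex({0, 1, 3, 5}) = 2
G(28) = mex({0, 1, 2, 5}) = 3
G(29) = mex({0, 1, 2, 4, 5, 6}) = 3
G(30) = mex({1, 2, 4, 6}) = 0
G(31) = mex({0, 1, 2, 3, 4, 6}) = 5
G(32) = mex({1, 2, 3, 4, 7}) = 0
G(33) = mex({0, 3, 7}) = 1
G(34) = mex({0, 2, 3, 5, 7}) = 1
G(35) = mex({0, 2, 3, 5, 6}) = 1
Therefore G(35) = 1.

1


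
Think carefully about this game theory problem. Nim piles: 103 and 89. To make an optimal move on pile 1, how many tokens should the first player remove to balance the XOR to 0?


Piles: 103 and 89
Current XOR: 103 XOR 89 = 62 (non-zero, so this is an N-position).
To make the XOR zero, we need to find a move that balances the piles.
For pile 1 (size 103): target = 103 XOR 62 = 89
We reduce pile 1 from 103 to 89.
Tokens removed: 103 - 89 = 14
Verification: 89 XOR 89 = 0

14


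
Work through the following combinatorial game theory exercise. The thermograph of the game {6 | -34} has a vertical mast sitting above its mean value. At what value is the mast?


Game = {6 | -34}, a switch {a | b} with numbers a > b.
Its thermograph has left wall a - t and right wall b + t, which meet at t = (a - b)/2, where both equal (a + b)/2. So the mast (mean value) is at (a + b)/2.
Mean = (6 + (-34))/2 = -28/2 = -14

-14


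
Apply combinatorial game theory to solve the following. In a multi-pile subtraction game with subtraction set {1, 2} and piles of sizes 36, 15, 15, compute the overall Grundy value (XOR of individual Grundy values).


Subtraction set: {1, 2}
For this subtraction set, G(n) = n mod 3 (period = max + 1 = 3).
Pile 1 (size 36): G(36) = 36 mod 3 = 0
Pile 2 (size 15): G(15) = 15 mod 3 = 0
Pile 3 (size 15): G(15) = 15 mod 3 = 0
Total Grundy value = XOR of all: 0 XOR 0 XOR 0 = 0

0


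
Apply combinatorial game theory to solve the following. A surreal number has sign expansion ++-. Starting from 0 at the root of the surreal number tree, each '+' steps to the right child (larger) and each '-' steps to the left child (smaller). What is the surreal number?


Sign expansion: ++-
Rule: track bounds (lo, hi), initially (-inf, +inf). On '+', the current value becomes lo and we move to the simplest number in (value, hi): value + 1 if hi = +inf, otherwise the midpoint (value + hi)/2. On '-', the current value becomes hi and we move to value - 1 if lo = -inf, otherwise the midpoint (lo + value)/2.
Start at 0.
Step 1: sign = +, move right. Bounds: (0, +inf). Value = 1
Step 2: sign = +, move right. Bounds: (1, +inf). Value = 2
Step 3: sign = -, move left. Bounds: (1, 2). Value = 3/2
The surreal number with sign expansion ++- is 3/2.

3/2


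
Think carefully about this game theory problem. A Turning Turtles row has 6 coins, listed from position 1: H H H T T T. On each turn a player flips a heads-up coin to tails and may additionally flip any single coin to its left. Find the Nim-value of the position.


Coins: H H H T T T
Key fact: a single head at position k behaves exactly like a Nim heap of size k (turning it to T and optionally flipping a coin at j < k corresponds to moving the heap from k to j, or to 0), and heads combine as a disjunctive sum (two heads at the same place would cancel, matching j XOR j = 0). So the Nim-value is the XOR of the 1-indexed positions of the heads.
Face-up positions (1-indexed): [1, 2, 3]
XOR 0 with 1: 0 XOR 1 = 1
XOR 1 with 2: 1 XOR 2 = 3
XOR 3 with 3: 3 XOR 3 = 0
Nim-value = 0

0


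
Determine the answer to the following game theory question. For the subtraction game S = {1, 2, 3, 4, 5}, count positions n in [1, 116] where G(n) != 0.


Subtraction set S = {1, 2, 3, 4, 5}, so G(n) = n mod 6.
G(n) = 0 when n is a multiple of 6.
Multiples of 6 in [1, 116]: 19
N-positions (nonzero Grundy) = 116 - 19 = 97

97


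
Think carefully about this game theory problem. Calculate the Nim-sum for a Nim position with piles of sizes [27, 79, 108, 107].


We need the XOR (exclusive or) of all pile sizes.
After XOR-ing pile 1 (size 27): 0 XOR 27 = 27
After XOR-ing pile 2 (size 79): 27 XOR 79 = 84
After XOR-ing pile 3 (size 108): 84 XOR 108 = 56
After XOR-ing pile 4 (size 107): 56 XOR 107 = 83
The Nim-value of this position is 83.

83


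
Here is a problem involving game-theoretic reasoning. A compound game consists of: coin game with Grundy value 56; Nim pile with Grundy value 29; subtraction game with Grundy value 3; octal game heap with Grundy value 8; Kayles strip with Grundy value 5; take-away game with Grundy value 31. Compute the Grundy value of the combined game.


By the Sprague-Grundy theorem, the Grundy value of a sum of games is the XOR of individual Grundy values.
coin game: Grundy value = 56. Running XOR: 0 XOR 56 = 56
Nim pile: Grundy value = 29. Running XOR: 56 XOR 29 = 37
subtraction game: Grundy value = 3. Running XOR: 37 XOR 3 = 38
octal game heap: Grundy value = 8. Running XOR: 38 XOR 8 = 46
Kayles strip: Grundy value = 5. Running XOR: 46 XOR 5 = 43
take-away game: Grundy value = 31. Running XOR: 43 XOR 31 = 52
The combined Grundy value is 52.

52


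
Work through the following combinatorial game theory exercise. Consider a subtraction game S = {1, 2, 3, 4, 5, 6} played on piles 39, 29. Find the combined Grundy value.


Subtraction set: {1, 2, 3, 4, 5, 6}
For this subtraction set, G(n) = n mod 7 (period = max + 1 = 7).
Pile 1 (size 39): G(39) = 39 mod 7 = 4
Pile 2 (size 29): G(29) = 29 mod 7 = 1
Total Grundy value = XOR of all: 4 XOR 1 = 5

5


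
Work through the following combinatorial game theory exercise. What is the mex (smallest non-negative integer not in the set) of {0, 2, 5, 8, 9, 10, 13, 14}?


Set = {0, 2, 5, 8, 9, 10, 13, 14}
0 is in the set.
1 is NOT in the set. This is the mex.
mex = 1

1


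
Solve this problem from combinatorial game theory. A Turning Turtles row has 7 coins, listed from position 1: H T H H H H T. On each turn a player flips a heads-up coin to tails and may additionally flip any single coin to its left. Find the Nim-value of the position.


Coins: H T H H H H T
Key fact: a single head at position k behaves exactly like a Nim heap of size k (turning it to T and optionally flipping a coin at j < k corresponds to moving the heap from k to j, or to 0), and heads combine as a disjunctive sum (two heads at the same place would cancel, matching j XOR j = 0). So the Nim-value is the XOR of the 1-indexed positions of the heads.
Face-up positions (1-indexed): [1, 3, 4, 5, 6]
XOR 0 with 1: 0 XOR 1 = 1
XOR 1 with 3: 1 XOR 3 = 2
XOR 2 with 4: 2 XOR 4 = 6
XOR 6 with 5: 6 XOR 5 = 3
XOR 3 with 6: 3 XOR 6 = 5
Nim-value = 5

5


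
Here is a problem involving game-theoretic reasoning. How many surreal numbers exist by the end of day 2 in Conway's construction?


Day 0: {|} = 0 is born. Count = 1.
Day n: the number of surreal numbers born by day n is 2^(n+1) - 1.
By day 0: 2^1 - 1 = 1
By day 1: 2^2 - 1 = 3
By day 2: 2^3 - 1 = 7
By day 2: 7 surreal numbers.

7


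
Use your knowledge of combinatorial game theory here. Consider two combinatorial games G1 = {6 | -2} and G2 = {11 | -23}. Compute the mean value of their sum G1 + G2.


G1 = {6 | -2}, G2 = {11 | -23}
Each is a switch {a | b} with numbers a > b; its mean value is (a + b)/2, and mean value is additive over game sums: m(G1 + G2) = m(G1) + m(G2).
Mean of G1 = (6 + (-2))/2 = 4/2 = 2
Mean of G2 = (11 + (-23))/2 = -12/2 = -6
Mean of G1 + G2 = 2 + -6 = -4

-4


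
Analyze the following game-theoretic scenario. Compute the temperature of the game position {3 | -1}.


The game is {3 | -1}, a switch {a | b} with numbers a > b.
Cooling {a | b} by t gives {a - t | b + t}, which stops being hot when a - t = b + t, i.e. at t = (a - b)/2. So the temperature of a switch is (a - b)/2.
Temperature = (Left option - Right option) / 2
= (3 - (-1)) / 2
= 4 / 2
= 2

2


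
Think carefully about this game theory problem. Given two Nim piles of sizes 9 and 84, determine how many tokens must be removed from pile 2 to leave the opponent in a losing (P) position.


Piles: 9 and 84
Current XOR: 9 XOR 84 = 93 (non-zero, so this is an N-position).
To make the XOR zero, we need to find a move that balances the piles.
For pile 2 (size 84): target = 84 XOR 93 = 9
We reduce pile 2 from 84 to 9.
Tokens removed: 84 - 9 = 75
Verification: 9 XOR 9 = 0

75


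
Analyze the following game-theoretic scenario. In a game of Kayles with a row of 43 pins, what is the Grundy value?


Kayles: a move removes 1 or 2 adjacent pins from a contiguous row.
Removing pins from a row of k leaves two independent rows (a, b) with a + b = k - 1 (one pin) or a + b = k - 2 (two pins); an end removal gives a = 0.
By Sprague-Grundy, G(k) = mex{ G(a) XOR G(b) } over all these splits. G(0) = 0.
G(1): splits (0,0):0^0=0 -> mex({0}) = 1
G(2): splits (0,1):0^1=1 (0,0):0^0=0 -> mex({0, 1}) = 2
G(3): splits (0,2):0^2=2 (1,1):1^1=0 (0,1):0^1=1 -> mex({0, 1, 2}) = 3
G(4): splits (0,3):0^3=3 (1,2):1^2=3 (0,2):0^2=2 (1,1):1^1=0 -> mex({0, 2, 3}) = 1
G(5): splits (0,4):0^1=1 (1,3):1^3=2 (2,2):2^2=0 (0,3):0^3=3 (1,2):1^2=3 -> mex({0, 1, 2, 3}) = 4
G(6) = mex({0, 1, 2, 4}) = 3
G(7) = mex({0, 1, 3, 4, 5}) = 2
G(8) = mex({0, 2, 3, 5, 6}) = 1
G(9) = mex({0, 1, 2, 3, 6, 7}) = 4
G(10) = mex({0, 1, 3, 4, 5, 7}) = 2
G(11) = mex({0, 1, 2, 3, 4, 5}) = 6
G(12) = mex({0, 1, 2, 3, 5, 6, 7}) = 4
G(13) = mex({0, 2, 3, 4, 6, 7}) = 1
G(14) = mex({0, 1, 4, 5, 6, 7}) = 2
G(15) = mex({0, 1, 2, 3, 4, 5, 6}) = 7
G(16) = mex({0, 2, 3, 5, 6, 7}) = 1
G(17) = mex({0, 1, 2, 3, 5, 6, 7}) = 4
G(18) = mex({0, 1, 2, 4, 5, 6}) = 3
G(19) = mex({0, 1, 3, 4, 5, 7}) = 2
G(20) = mex({0, 2, 3, 4, 5, 6, 7}) = 1
G(21) = mex({0, 1, 2, 3, 5, 6, 7}) = 4
G(22) = mex({0, 1, 2, 3, 4, 5, 7}) = 6
G(23) = mex({0, 1, 2, 3, 4, 5, 6}) = 7
G(24) = mex({0, 1, 2, 3, 5, 6, 7}) = 4
G(25) = mex({0, 2, 3, 4, 6, 7}) = 1
G(26) = mex({0, 1, 3, 4, 5, 6, 7}) = 2
G(27) = mex({0, 1, 2, 3, 4, 5, 6, 7}) = 8
G(28) = mex({0, 1, 2, 3, 4, 6, 7, 8}) = 5
G(29) = mex({0, 1, 2, 3, 5, 6, 7, 8, 9}) = 4
G(30) = mex({0, 1, 2, 3, 4, 5, 6, 9, 10}) = 7
G(31) = mex({0, 1, 3, 4, 5, 7, 10, 11}) = 2
G(32) = mex({0, 2, 3, 4, 5, 6, 7, 9, 11}) = 1
G(33) = mex({0, 1, 2, 3, 4, 5, 6, 7, 9, 12}) = 8
G(34) = mex({0, 1, 2, 3, 4, 5, 7, 8, 11, 12}) = 6
G(35) = mex({0, 1, 2, 3, 4, 5, 6, 8, 9, 10, 11}) = 7
G(36) = mex({0, 1, 2, 3, 5, 6, 7, 9, 10}) = 4
G(37) = mex({0, 2, 3, 4, 6, 7, 9, 10, 11, 12}) = 1
G(38) = mex({0, 1, 3, 4, 5, 6, 7, 9, 10, 11, 12}) = 2
G(39) = mex({0, 1, 2, 4, 5, 6, 7, 9, 10, 12, 14}) = 3
G(40) = mex({0, 2, 3, 4, 6, 7, 11, 12, 14}) = 1
G(41) = mex({0, 1, 2, 3, 5, 6, 7, 9, 10, 11, 12}) = 4
G(42) = mex({0, 1, 2, 3, 4, 5, 6, 9, 10}) = 7
G(43) = mex({0, 1, 3, 4, 5, 7, 9, 10, 12, 15}) = 2
Therefore G(43) = 2.

2


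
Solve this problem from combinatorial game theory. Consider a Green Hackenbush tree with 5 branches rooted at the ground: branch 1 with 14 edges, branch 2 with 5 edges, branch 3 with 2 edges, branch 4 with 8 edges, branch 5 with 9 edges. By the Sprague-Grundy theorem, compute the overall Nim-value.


The tree has 5 branches from the ground vertex.
In Green Hackenbush, the Nim-value of a simple path of length k is k.
Branch 1: length 14, Nim-value = 14
Branch 2: length 5, Nim-value = 5
Branch 3: length 2, Nim-value = 2
Branch 4: length 8, Nim-value = 8
Branch 5: length 9, Nim-value = 9
Total Nim-value = XOR of all branch values:
0 XOR 14 = 14
14 XOR 5 = 11
11 XOR 2 = 9
9 XOR 8 = 1
1 XOR 9 = 8
Nim-value of the tree = 8

8


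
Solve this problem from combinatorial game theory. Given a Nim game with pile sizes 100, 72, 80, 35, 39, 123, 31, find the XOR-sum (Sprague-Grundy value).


We need the XOR (exclusive or) of all pile sizes.
After XOR-ing pile 1 (size 100): 0 XOR 100 = 100
After XOR-ing pile 2 (size 72): 100 XOR 72 = 44
After XOR-ing pile 3 (size 80): 44 XOR 80 = 124
After XOR-ing pile 4 (size 35): 124 XOR 35 = 95
After XOR-ing pile 5 (size 39): 95 XOR 39 = 120
After XOR-ing pile 6 (size 123): 120 XOR 123 = 3
After XOR-ing pile 7 (size 31): 3 XOR 31 = 28
The Nim-value of this position is 28.

28


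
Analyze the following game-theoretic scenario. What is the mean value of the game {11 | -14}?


Game = {11 | -14}, a switch {a | b} with numbers a > b.
Its thermograph has left wall a - t and right wall b + t, which meet at t = (a - b)/2, where both equal (a + b)/2. So the mast (mean value) is at (a + b)/2.
Mean = (11 + (-14))/2 = -3/2 = -3/2

-3/2


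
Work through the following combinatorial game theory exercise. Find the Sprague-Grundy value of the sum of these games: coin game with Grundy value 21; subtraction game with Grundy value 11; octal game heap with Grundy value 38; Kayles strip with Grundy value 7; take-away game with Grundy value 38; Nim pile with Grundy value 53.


By the Sprague-Grundy theorem, the Grundy value of a sum of games is the XOR of individual Grundy values.
coin game: Grundy value = 21. Running XOR: 0 XOR 21 = 21
subtraction game: Grundy value = 11. Running XOR: 21 XOR 11 = 30
octal game heap: Grundy value = 38. Running XOR: 30 XOR 38 = 56
Kayles strip: Grundy value = 7. Running XOR: 56 XOR 7 = 63
take-away game: Grundy value = 38. Running XOR: 63 XOR 38 = 25
Nim pile: Grundy value = 53. Running XOR: 25 XOR 53 = 44
The combined Grundy value is 44.

44


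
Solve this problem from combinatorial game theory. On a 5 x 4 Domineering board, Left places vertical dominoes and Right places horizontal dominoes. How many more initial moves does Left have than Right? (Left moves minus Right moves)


Board is 5 x 4 (rows x cols).
Left (vertical) placements: (rows-1) * cols = 4 * 4 = 16
Right (horizontal) placements: rows * (cols-1) = 5 * 3 = 15
Advantage = Left - Right = 16 - 15 = 1

1


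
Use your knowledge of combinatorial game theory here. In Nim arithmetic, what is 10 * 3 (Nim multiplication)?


Nim multiplication is bilinear over XOR: (u XOR v) * w = (u*w) XOR (v*w).
So we split each operand into its bit components and XOR the pairwise Nim products.
10 = 2 + 8 (as XOR of powers of 2).
3 = 1 + 2 (as XOR of powers of 2).
Using the standard Nim-product table on single bits:
  2*2 = 3,   2*4 = 8,   2*8 = 12,
  4*4 = 6,   4*8 = 11,  8*8 = 13,
and  1*x = x (identity), k*l = l*k (commutative).
Pairwise Nim products:
  2 * 1 = 2
  2 * 2 = 3
  8 * 1 = 8
  8 * 2 = 12
XOR them: 2 XOR 3 XOR 8 XOR 12 = 5.
Result: 10 * 3 = 5 (in Nim).

5


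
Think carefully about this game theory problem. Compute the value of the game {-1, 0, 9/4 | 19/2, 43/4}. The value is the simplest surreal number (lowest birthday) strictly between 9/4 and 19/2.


Left options: {-1, 0, 9/4}, max = 9/4
Right options: {19/2, 43/4}, min = 19/2
All options are numbers and max(Left) < min(Right), so by the simplicity theorem the value is the simplest (earliest-born) number strictly between 9/4 and 19/2.
Integers 3 through 9 all lie strictly between 9/4 and 19/2.
Among integers, the simplest (lowest birthday = smallest |n|; 0 is born on day 0, +-n on day n) is 3.
No non-integer in the interval can be simpler: if x is a non-integer in the interval, then floor(x) or ceil(x) also lies in the interval (the interval contains an integer), and both are proper prefixes of x's sign expansion, i.e. born earlier. So the game value is 3.
Game value = 3

3


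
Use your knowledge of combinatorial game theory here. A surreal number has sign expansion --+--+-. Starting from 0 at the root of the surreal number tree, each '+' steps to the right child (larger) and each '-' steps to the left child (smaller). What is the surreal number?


Sign expansion: --+--+-
Rule: track bounds (lo, hi), initially (-inf, +inf). On '+', the current value becomes lo and we move to the simplest number in (value, hi): value + 1 if hi = +inf, otherwise the midpoint (value + hi)/2. On '-', the current value becomes hi and we move to value - 1 if lo = -inf, otherwise the midpoint (lo + value)/2.
Start at 0.
Step 1: sign = -, move left. Bounds: (-inf, 0). Value = -1
Step 2: sign = -, move left. Bounds: (-inf, -1). Value = -2
Step 3: sign = +, move right. Bounds: (-2, -1). Value = -3/2
Step 4: sign = -, move left. Bounds: (-2, -3/2). Value = -7/4
Step 5: sign = -, move left. Bounds: (-2, -7/4). Value = -15/8
Step 6: sign = +, move right. Bounds: (-15/8, -7/4). Value = -29/16
Step 7: sign = -, move left. Bounds: (-15/8, -29/16). Value = -59/32
The surreal number with sign expansion --+--+- is -59/32.

-59/32


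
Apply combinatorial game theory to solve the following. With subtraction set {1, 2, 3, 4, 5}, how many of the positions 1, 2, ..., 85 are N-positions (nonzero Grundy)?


Subtraction set S = {1, 2, 3, 4, 5}, so G(n) = n mod 6.
G(n) = 0 when n is a multiple of 6.
Multiples of 6 in [1, 85]: 14
N-positions (nonzero Grundy) = 85 - 14 = 71

71


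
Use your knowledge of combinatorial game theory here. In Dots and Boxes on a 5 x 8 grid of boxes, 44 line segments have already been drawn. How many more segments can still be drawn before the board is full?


Grid: 5 x 8 boxes, i.e. 6 rows and 9 columns of dots.
Horizontal edges: (rows + 1) * cols = 6 * 8 = 48
Vertical edges: rows * (cols + 1) = 5 * 9 = 45
Total edges: 48 + 45 = 93
Edges drawn: 44
Remaining: 93 - 44 = 49

49


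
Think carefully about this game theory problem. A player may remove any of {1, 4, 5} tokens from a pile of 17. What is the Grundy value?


The subtraction set is S = {1, 4, 5}.
G(k) = mex{ G(k - s) : s in S, s <= k }. We compute iteratively: G(0) = 0.
G(1) = mex({0}) = 1
G(2) = mex({1}) = 0
G(3) = mex({0}) = 1
G(4) = mex({0, 1}) = 2
G(5) = mex({0, 1, 2}) = 3
G(6) = mex({0, 1, 3}) = 2
G(7) = mex({0, 1, 2}) = 3
G(8) = mex({1, 2, 3}) = 0
G(9) = mex({0, 2, 3}) = 1
G(10) = mex({1, 2, 3}) = 0
G(11) = mex({0, 2, 3}) = 1
G(12) = mex({0, 1, 3}) = 2
Observe that G(8)..G(12) = 0, 1, 0, 1, 2 repeats G(0)..G(4) = 0, 1, 0, 1, 2.
For k >= max(S) = 5, G(k) is determined by the previous 5 values G(k-5)..G(k-1); a window of 5 consecutive values has recurred shifted by 8, so by induction G(k + 8) = G(k) for all k >= 0: the sequence is periodic from the start with period 8.
One period: G(0..7) = 0, 1, 0, 1, 2, 3, 2, 3.
17 mod 8 = 1, so G(17) = G(1) = 1.

1


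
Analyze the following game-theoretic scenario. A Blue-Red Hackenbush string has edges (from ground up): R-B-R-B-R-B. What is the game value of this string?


Edges (from ground): R-B-R-B-R-B
By Berlekamp's sign-expansion rule, a Blue-Red Hackenbush stalk has the value of the surreal number whose sign sequence is the edge sequence with B -> + and R -> -.
Sign sequence: -+-+-+
Trace the sign expansion in the surreal number tree, starting from 0:
Edge 1: R (sign -) -> bounds (-inf, 0), value = -1
Edge 2: B (sign +) -> bounds (-1, 0), value = -1/2
Edge 3: R (sign -) -> bounds (-1, -1/2), value = -3/4
Edge 4: B (sign +) -> bounds (-3/4, -1/2), value = -5/8
Edge 5: R (sign -) -> bounds (-3/4, -5/8), value = -11/16
Edge 6: B (sign +) -> bounds (-11/16, -5/8), value = -21/32
Game value = -21/32

-21/32


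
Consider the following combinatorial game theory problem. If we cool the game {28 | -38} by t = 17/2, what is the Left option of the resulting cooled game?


Original game: {28 | -38} (a switch {a | b} with a > b).
Cooling by t (for t below the temperature (a - b)/2 = 33) taxes each move by t: {a | b} cooled by t is {a - t | b + t}.
Cooling amount: t = 17/2
Cooled Left option: 28 - 17/2 = 39/2
Cooled Right option: -38 + 17/2 = -59/2
Cooled game: {39/2 | -59/2}
Left option = 39/2

39/2


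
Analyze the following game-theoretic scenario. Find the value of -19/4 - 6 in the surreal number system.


x = -19/4, y = 6
Converting to common denominator: 4
x = -19/4, y = 24/4
x - y = -19/4 - 6 = -43/4

-43/4


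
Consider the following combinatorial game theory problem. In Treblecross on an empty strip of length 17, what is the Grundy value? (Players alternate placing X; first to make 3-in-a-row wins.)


Treblecross: place X on empty cells; 3-in-a-row wins.
Playing within two cells of an existing X lets the opponent win at once, so sensible play treats the cells i-2..i+2 around each X as dead. The player left with no safe cell loses, so this is a normal-play take-away game on strips of safe cells.
Placing X at cell i (0-indexed) of a strip of k safe cells leaves independent strips of sizes max(0, i-2) and max(0, k-i-3). Hence G(k) = mex{ G(max(0,i-2)) XOR G(max(0,k-i-3)) : 0 <= i < k }, with G(0) = 0.
G(1): splits (0,0):0^0=0 -> mex({0}) = 1
G(2): splits (0,0):0^0=0 -> mex({0}) = 1
G(3): splits (0,0):0^0=0 -> mex({0}) = 1
G(4): splits (0,1):0^1=1 (0,0):0^0=0 -> mex({0, 1}) = 2
G(5): splits (0,2):0^1=1 (0,1):0^1=1 (0,0):0^0=0 -> mex({0, 1}) = 2
G(6) = mex({1}) = 0
G(7) = mex({0, 1, 2}) = 3
G(8) = mex({0, 1, 2}) = 3
G(9) = mex({0, 2}) = 1
G(10) = mex({0, 2, 3}) = 1
G(11) = mex({0, 3}) = 1
G(12) = mex({1, 3}) = 0
G(13) = mex({0, 1, 2, 3}) = 4
G(14) = mex({0, 1, 2}) = 3
G(15) = mex({0, 1, 2}) = 3
G(16) = mex({0, 1, 2, 4}) = 3
G(17) = mex({0, 1, 3, 4}) = 2
Therefore G(17) = 2.

2


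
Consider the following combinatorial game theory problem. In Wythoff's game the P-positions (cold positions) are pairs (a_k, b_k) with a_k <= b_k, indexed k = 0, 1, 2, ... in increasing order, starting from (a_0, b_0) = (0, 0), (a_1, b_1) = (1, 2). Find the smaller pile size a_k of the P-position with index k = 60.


By Wythoff's theorem, a_k = floor(k * phi) and b_k = floor(k * phi^2) = a_k + k, where phi = (1 + sqrt(5))/2 is the golden ratio.
phi = (1 + sqrt(5))/2 = 1.618034
k = 60
k * phi = 60 * 1.618034 = 97.082039
a_60 = floor(k * phi) = 97

97


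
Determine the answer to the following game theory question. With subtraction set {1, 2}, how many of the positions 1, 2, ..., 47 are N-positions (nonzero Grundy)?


Subtraction set S = {1, 2}, so G(n) = n mod 3.
G(n) = 0 when n is a multiple of 3.
Multiples of 3 in [1, 47]: 15
N-positions (nonzero Grundy) = 47 - 15 = 32

32


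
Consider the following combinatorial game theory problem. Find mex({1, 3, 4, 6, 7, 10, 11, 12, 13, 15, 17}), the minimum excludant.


Set = {1, 3, 4, 6, 7, 10, 11, 12, 13, 15, 17}
0 is NOT in the set. This is the mex.
mex = 0

0


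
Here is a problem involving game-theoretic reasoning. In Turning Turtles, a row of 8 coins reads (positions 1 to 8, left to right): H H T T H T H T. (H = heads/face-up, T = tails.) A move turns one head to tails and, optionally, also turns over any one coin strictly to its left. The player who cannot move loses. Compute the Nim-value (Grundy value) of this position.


Coins: H H T T H T H T
Key fact: a single head at position k behaves exactly like a Nim heap of size k (turning it to T and optionally flipping a coin at j < k corresponds to moving the heap from k to j, or to 0), and heads combine as a disjunctive sum (two heads at the same place would cancel, matching j XOR j = 0). So the Nim-value is the XOR of the 1-indexed positions of the heads.
Face-up positions (1-indexed): [1, 2, 5, 7]
XOR 0 with 1: 0 XOR 1 = 1
XOR 1 with 2: 1 XOR 2 = 3
XOR 3 with 5: 3 XOR 5 = 6
XOR 6 with 7: 6 XOR 7 = 1
Nim-value = 1

1


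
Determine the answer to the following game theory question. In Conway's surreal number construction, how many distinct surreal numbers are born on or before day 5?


Day 0: {|} = 0 is born. Count = 1.
Day n: the number of surreal numbers born by day n is 2^(n+1) - 1.
By day 0: 2^1 - 1 = 1
By day 1: 2^2 - 1 = 3
By day 2: 2^3 - 1 = 7
By day 3: 2^4 - 1 = 15
By day 4: 2^5 - 1 = 31
By day 5: 2^6 - 1 = 63
By day 5: 63 surreal numbers.

63


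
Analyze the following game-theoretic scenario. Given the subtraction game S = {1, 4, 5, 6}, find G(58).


The subtraction set is S = {1, 4, 5, 6}.
G(k) = mex{ G(k - s) : s in S, s <= k }. We compute iteratively: G(0) = 0.
G(1) = mex({0}) = 1
G(2) = mex({1}) = 0
G(3) = mex({0}) = 1
G(4) = mex({0, 1}) = 2
G(5) = mex({0, 1, 2}) = 3
G(6) = mex({0, 1, 3}) = 2
G(7) = mex({0, 1, 2}) = 3
G(8) = mex({0, 1, 2, 3}) = 4
G(9) = mex({1, 2, 3, 4}) = 0
G(10) = mex({0, 2, 3}) = 1
G(11) = mex({1, 2, 3}) = 0
G(12) = mex({0, 2, 3, 4}) = 1
G(13) = mex({0, 1, 3, 4}) = 2
G(14) = mex({0, 1, 2, 4}) = 3
Observe that G(9)..G(14) = 0, 1, 0, 1, 2, 3 repeats G(0)..G(5) = 0, 1, 0, 1, 2, 3.
For k >= max(S) = 6, G(k) is determined by the previous 6 values G(k-6)..G(k-1); a window of 6 consecutive values has recurred shifted by 9, so by induction G(k + 9) = G(k) for all k >= 0: the sequence is periodic from the start with period 9.
One period: G(0..8) = 0, 1, 0, 1, 2, 3, 2, 3, 4.
58 mod 9 = 4, so G(58) = G(4) = 2.

2


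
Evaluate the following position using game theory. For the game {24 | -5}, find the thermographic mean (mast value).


Game = {24 | -5}, a switch {a | b} with numbers a > b.
Its thermograph has left wall a - t and right wall b + t, which meet at t = (a - b)/2, where both equal (a + b)/2. So the mast (mean value) is at (a + b)/2.
Mean = (24 + (-5))/2 = 19/2 = 19/2

19/2


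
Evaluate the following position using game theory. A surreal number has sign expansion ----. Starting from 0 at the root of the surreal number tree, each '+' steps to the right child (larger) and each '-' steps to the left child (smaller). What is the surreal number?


Sign expansion: ----
Rule: track bounds (lo, hi), initially (-inf, +inf). On '+', the current value becomes lo and we move to the simplest number in (value, hi): value + 1 if hi = +inf, otherwise the midpoint (value + hi)/2. On '-', the current value becomes hi and we move to value - 1 if lo = -inf, otherwise the midpoint (lo + value)/2.
Start at 0.
Step 1: sign = -, move left. Bounds: (-inf, 0). Value = -1
Step 2: sign = -, move left. Bounds: (-inf, -1). Value = -2
Step 3: sign = -, move left. Bounds: (-inf, -2). Value = -3
Step 4: sign = -, move left. Bounds: (-inf, -3). Value = -4
The surreal number with sign expansion ---- is -4.

-4


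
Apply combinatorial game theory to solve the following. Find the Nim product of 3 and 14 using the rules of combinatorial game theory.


Nim multiplication is bilinear over XOR: (u XOR v) * w = (u*w) XOR (v*w).
So we split each operand into its bit components and XOR the pairwise Nim products.
3 = 1 + 2 (as XOR of powers of 2).
14 = 2 + 4 + 8 (as XOR of powers of 2).
Using the standard Nim-product table on single bits:
  2*2 = 3,   2*4 = 8,   2*8 = 12,
  4*4 = 6,   4*8 = 11,  8*8 = 13,
and  1*x = x (identity), k*l = l*k (commutative).
Pairwise Nim products:
  1 * 2 = 2
  1 * 4 = 4
  1 * 8 = 8
  2 * 2 = 3
  2 * 4 = 8
  2 * 8 = 12
XOR them: 2 XOR 4 XOR 8 XOR 3 XOR 8 XOR 12 = 9.
Result: 3 * 14 = 9 (in Nim).

9


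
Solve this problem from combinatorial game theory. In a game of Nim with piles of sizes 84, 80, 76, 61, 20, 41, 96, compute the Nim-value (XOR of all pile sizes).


We need the XOR (exclusive or) of all pile sizes.
After XOR-ing pile 1 (size 84): 0 XOR 84 = 84
After XOR-ing pile 2 (size 80): 84 XOR 80 = 4
After XOR-ing pile 3 (size 76): 4 XOR 76 = 72
After XOR-ing pile 4 (size 61): 72 XOR 61 = 117
After XOR-ing pile 5 (size 20): 117 XOR 20 = 97
After XOR-ing pile 6 (size 41): 97 XOR 41 = 72
After XOR-ing pile 7 (size 96): 72 XOR 96 = 40
The Nim-value of this position is 40.

40


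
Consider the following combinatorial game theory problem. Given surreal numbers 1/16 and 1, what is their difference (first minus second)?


x = 1/16, y = 1
Converting to common denominator: 16
x = 1/16, y = 16/16
x - y = 1/16 - 1 = -15/16

-15/16
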